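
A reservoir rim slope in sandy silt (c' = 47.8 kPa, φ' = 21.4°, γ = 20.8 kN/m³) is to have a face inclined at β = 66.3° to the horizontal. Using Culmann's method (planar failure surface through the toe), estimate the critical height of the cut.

H_c = 26.87 m

Culmann's analysis gives the critical failure plane at α_cr = (β + φ')/2 = (66.3 + 21.4)/2 = 43.8°, and the critical height
H_c = (4c'/γ) · sinβ cosφ' / [1 − cos(β − φ')]
    = (4·47.8/20.8) · sin66.3°·cos21.4° / [1 − cos(44.9°)]
    = 9.192 · 0.9157·0.9311 / [1 − 0.7083]
    = 9.192 · 0.8525 / 0.2917
    = 26.87 m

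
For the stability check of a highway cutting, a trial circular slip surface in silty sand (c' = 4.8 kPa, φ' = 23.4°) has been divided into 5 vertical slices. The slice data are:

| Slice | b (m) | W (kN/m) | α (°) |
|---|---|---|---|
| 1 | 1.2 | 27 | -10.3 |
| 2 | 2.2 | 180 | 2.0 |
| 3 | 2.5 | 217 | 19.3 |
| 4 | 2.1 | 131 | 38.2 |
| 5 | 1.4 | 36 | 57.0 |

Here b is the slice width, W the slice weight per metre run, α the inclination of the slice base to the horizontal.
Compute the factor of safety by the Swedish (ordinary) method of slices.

Ordinary method of slices: FS = Σ[c'·Δl_i + (W_i cosα_i)·tanφ'] / Σ W_i sinα_i, with Δl_i = b_i / cosα_i.
Slice 1: Δl = 1.2/cos(-10.3°) = 1.220 m; N'_1 = 27·cos(-10.3°) = 26.6; c'Δl = 5.85; W sinα = -4.8
Slice 2: Δl = 2.2/cos2.0° = 2.201 m; N'_2 = 180·cos2.0° = 179.9; c'Δl = 10.57; W sinα = 6.3
Slice 3: Δl = 2.5/cos19.3° = 2.649 m; N'_3 = 217·cos19.3° = 204.8; c'Δl = 12.71; W sinα = 71.7
Slice 4: Δl = 2.1/cos38.2° = 2.672 m; N'_4 = 131·cos38.2° = 102.9; c'Δl = 12.83; W sinα = 81.0
Slice 5: Δl = 1.4/cos57.0° = 2.571 m; N'_5 = 36·cos57.0° = 19.6; c'Δl = 12.34; W sinα = 30.2
Σc'Δl = 54.3 kN/m; ΣN' = 533.8 kN/m; ΣW sinα = 184.4 kN/m
Resisting = 54.3 + 533.8·tan23.4° = 54.3 + 231.0 = 285.3 kN/m
FS = 285.3 / 184.4 = 1.547

FS = 1.55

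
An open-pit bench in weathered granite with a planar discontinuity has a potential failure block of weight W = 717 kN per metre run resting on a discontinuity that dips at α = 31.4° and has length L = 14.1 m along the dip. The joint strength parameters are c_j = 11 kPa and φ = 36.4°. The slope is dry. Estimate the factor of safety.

FS = 1.62

Resolving the block weight along and normal to the plane and applying the Mohr–Coulomb strength on the joint:
N' = W cosα = 717·cos31.4° = 612.0 kN/m
Driving force T = W sinα = 717·sin31.4° = 373.6 kN/m
Resisting force R = c_j·L + N'·tanφ = 11·14.1 + 612.0·tan36.4° = 155.1 + 451.2 = 606.3 kN/m
FS = R / T = 606.3 / 373.6 = 1.623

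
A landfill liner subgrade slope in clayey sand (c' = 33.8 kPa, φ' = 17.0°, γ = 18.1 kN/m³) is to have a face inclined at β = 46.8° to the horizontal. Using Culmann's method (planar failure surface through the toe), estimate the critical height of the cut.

H_c = 39.38 m

Culmann's analysis gives the critical failure plane at α_cr = (β + φ')/2 = (46.8 + 17.0)/2 = 31.9°, and the critical height
H_c = (4c'/γ) · sinβ cosφ' / [1 − cos(β − φ')]
    = (4·33.8/18.1) · sin46.8°·cos17.0° / [1 − cos(29.8°)]
    = 7.470 · 0.7290·0.9563 / [1 − 0.8678]
    = 7.470 · 0.6971 / 0.1322
    = 39.38 m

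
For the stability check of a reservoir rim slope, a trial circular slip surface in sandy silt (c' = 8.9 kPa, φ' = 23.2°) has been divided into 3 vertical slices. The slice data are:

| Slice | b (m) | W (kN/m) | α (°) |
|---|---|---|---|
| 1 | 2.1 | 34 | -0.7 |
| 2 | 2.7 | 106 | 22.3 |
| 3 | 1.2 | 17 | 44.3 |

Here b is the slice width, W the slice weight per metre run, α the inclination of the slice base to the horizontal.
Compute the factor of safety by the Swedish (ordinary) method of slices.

Ordinary method of slices: FS = Σ[c'·Δl_i + (W_i cosα_i)·tanφ'] / Σ W_i sinα_i, with Δl_i = b_i / cosα_i.
Slice 1: Δl = 2.1/cos(-0.7°) = 2.100 m; N'_1 = 34·cos(-0.7°) = 34.0; c'Δl = 18.69; W sinα = -0.4
Slice 2: Δl = 2.7/cos22.3° = 2.918 m; N'_2 = 106·cos22.3° = 98.1; c'Δl = 25.97; W sinα = 40.2
Slice 3: Δl = 1.2/cos44.3° = 1.677 m; N'_3 = 17·cos44.3° = 12.2; c'Δl = 14.92; W sinα = 11.9
Σc'Δl = 59.6 kN/m; ΣN' = 144.2 kN/m; ΣW sinα = 51.7 kN/m
Resisting = 59.6 + 144.2·tan23.2° = 59.6 + 61.8 = 121.4 kN/m
FS = 121.4 / 51.7 = 2.349

FS = 2.35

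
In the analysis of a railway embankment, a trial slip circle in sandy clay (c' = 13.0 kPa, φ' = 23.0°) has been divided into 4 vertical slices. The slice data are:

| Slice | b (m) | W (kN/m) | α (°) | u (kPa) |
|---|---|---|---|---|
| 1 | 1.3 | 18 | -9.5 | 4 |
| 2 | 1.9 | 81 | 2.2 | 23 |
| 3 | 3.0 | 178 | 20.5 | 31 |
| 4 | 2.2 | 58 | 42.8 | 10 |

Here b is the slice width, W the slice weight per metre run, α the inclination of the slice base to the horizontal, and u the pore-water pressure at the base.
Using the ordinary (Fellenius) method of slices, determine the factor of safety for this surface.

Ordinary method of slices: FS = Σ[c'·Δl_i + (W_i cosα_i − u_i·Δl_i)·tanφ'] / Σ W_i sinα_i, with Δl_i = b_i / cosα_i.
Slice 1: Δl = 1.3/cos(-9.5°) = 1.318 m; N'_1 = 18·cos(-9.5°) − 4·1.318 = 12.5; c'Δl = 17.13; W sinα = -3.0
Slice 2: Δl = 1.9/cos2.2° = 1.901 m; N'_2 = 81·cos2.2° − 23·1.901 = 37.2; c'Δl = 24.72; W sinα = 3.1
Slice 3: Δl = 3.0/cos20.5° = 3.203 m; N'_3 = 178·cos20.5° − 31·3.203 = 67.4; c'Δl = 41.64; W sinα = 62.3
Slice 4: Δl = 2.2/cos42.8° = 2.998 m; N'_4 = 58·cos42.8° − 10·2.998 = 12.6; c'Δl = 38.98; W sinα = 39.4
Σc'Δl = 122.5 kN/m; ΣN' = 129.7 kN/m; ΣW sinα = 101.9 kN/m
Resisting = 122.5 + 129.7·tan23.0° = 122.5 + 55.1 = 177.5 kN/m
FS = 177.5 / 101.9 = 1.742

FS = 1.74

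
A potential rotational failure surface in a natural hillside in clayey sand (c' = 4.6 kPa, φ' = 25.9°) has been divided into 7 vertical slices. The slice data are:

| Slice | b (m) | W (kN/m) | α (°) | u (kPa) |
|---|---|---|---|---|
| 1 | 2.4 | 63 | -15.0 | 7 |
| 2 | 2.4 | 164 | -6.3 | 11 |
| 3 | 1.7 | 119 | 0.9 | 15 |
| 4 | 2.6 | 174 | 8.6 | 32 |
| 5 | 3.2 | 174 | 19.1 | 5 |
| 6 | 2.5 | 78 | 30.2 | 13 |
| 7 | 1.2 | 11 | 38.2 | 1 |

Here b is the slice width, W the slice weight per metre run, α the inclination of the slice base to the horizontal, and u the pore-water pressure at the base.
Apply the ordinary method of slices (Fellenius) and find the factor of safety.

FS = 3.56

Ordinary method of slices: FS = Σ[c'·Δl_i + (W_i cosα_i − u_i·Δl_i)·tanφ'] / Σ W_i sinα_i, with Δl_i = b_i / cosα_i.
Slice 1: Δl = 2.4/cos(-15.0°) = 2.485 m; N'_1 = 63·cos(-15.0°) − 7·2.485 = 43.5; c'Δl = 11.43; W sinα = -16.3
Slice 2: Δl = 2.4/cos(-6.3°) = 2.415 m; N'_2 = 164·cos(-6.3°) − 11·2.415 = 136.4; c'Δl = 11.11; W sinα = -18.0
Slice 3: Δl = 1.7/cos0.9° = 1.700 m; N'_3 = 119·cos0.9° − 15·1.700 = 93.5; c'Δl = 7.82; W sinα = 1.9
Slice 4: Δl = 2.6/cos8.6° = 2.630 m; N'_4 = 174·cos8.6° − 32·2.630 = 87.9; c'Δl = 12.10; W sinα = 26.0
Slice 5: Δl = 3.2/cos19.1° = 3.386 m; N'_5 = 174·cos19.1° − 5·3.386 = 147.5; c'Δl = 15.58; W sinα = 56.9
Slice 6: Δl = 2.5/cos30.2° = 2.893 m; N'_6 = 78·cos30.2° − 13·2.893 = 29.8; c'Δl = 13.31; W sinα = 39.2
Slice 7: Δl = 1.2/cos38.2° = 1.527 m; N'_7 = 11·cos38.2° − 1·1.527 = 7.1; c'Δl = 7.02; W sinα = 6.8
Σc'Δl = 78.4 kN/m; ΣN' = 545.7 kN/m; ΣW sinα = 96.6 kN/m
Resisting = 78.4 + 545.7·tan25.9° = 78.4 + 265.0 = 343.3 kN/m
FS = 343.3 / 96.6 = 3.556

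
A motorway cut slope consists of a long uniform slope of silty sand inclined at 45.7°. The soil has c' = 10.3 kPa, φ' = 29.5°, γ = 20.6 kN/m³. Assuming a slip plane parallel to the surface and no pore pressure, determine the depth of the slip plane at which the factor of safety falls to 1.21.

z = 1.52 m

Setting FS = 1.21 in FS = [c' + γz cos²β tanφ'] / [γz sinβ cosβ] and solving for z:
z = c' / [γ cosβ (FS·sinβ − cosβ·tanφ')]
  = 10.3 / [20.6·cos45.7°·(1.21·sin45.7° − cos45.7°·tan29.5°)]
  = 10.3 / [20.6·0.6984·(1.21·0.7157 − 0.6984·0.5658)]
  = 10.3 / 6.7742 = 1.520 m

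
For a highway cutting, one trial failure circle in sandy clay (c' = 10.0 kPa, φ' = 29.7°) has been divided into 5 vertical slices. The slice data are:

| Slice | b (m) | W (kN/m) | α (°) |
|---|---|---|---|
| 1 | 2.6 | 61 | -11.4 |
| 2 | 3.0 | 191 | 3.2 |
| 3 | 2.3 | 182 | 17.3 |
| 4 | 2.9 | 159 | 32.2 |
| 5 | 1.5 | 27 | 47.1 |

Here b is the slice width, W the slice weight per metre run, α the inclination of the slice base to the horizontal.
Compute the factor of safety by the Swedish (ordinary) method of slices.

Ordinary method of slices: FS = Σ[c'·Δl_i + (W_i cosα_i)·tanφ'] / Σ W_i sinα_i, with Δl_i = b_i / cosα_i.
Slice 1: Δl = 2.6/cos(-11.4°) = 2.652 m; N'_1 = 61·cos(-11.4°) = 59.8; c'Δl = 26.52; W sinα = -12.1
Slice 2: Δl = 3.0/cos3.2° = 3.005 m; N'_2 = 191·cos3.2° = 190.7; c'Δl = 30.05; W sinα = 10.7
Slice 3: Δl = 2.3/cos17.3° = 2.409 m; N'_3 = 182·cos17.3° = 173.8; c'Δl = 24.09; W sinα = 54.1
Slice 4: Δl = 2.9/cos32.2° = 3.427 m; N'_4 = 159·cos32.2° = 134.5; c'Δl = 34.27; W sinα = 84.7
Slice 5: Δl = 1.5/cos47.1° = 2.204 m; N'_5 = 27·cos47.1° = 18.4; c'Δl = 22.04; W sinα = 19.8
Σc'Δl = 137.0 kN/m; ΣN' = 577.2 kN/m; ΣW sinα = 157.2 kN/m
Resisting = 137.0 + 577.2·tan29.7° = 137.0 + 329.2 = 466.2 kN/m
FS = 466.2 / 157.2 = 2.965

FS = 2.96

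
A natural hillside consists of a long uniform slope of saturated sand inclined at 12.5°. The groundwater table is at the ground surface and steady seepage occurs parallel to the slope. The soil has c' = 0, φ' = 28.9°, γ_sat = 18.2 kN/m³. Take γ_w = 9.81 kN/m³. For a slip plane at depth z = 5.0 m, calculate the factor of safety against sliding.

FS = 1.15

With seepage parallel to the slope and the water table at the surface, the effective normal stress on the slip plane uses the buoyant unit weight γ' = γ_sat − γ_w while the driving shear stress uses γ_sat:
FS = [c' + γ' z cos²β tanφ'] / [γ_sat z sinβ cosβ]
(For c' = 0 this reduces to FS = (γ'/γ_sat)·tanφ'/tanβ.)
γ' = 18.2 − 9.81 = 8.39 kN/m³
Numerator = 0.0 + 8.39·5.0·cos²12.5°·tan28.9° = 0.0 + 8.39·5.0·0.9532·0.5520 = 22.073 kPa
Denominator = 18.2·5.0·sin12.5°·cos12.5° = 18.2·5.0·0.2164·0.9763 = 19.229 kPa
FS = 22.073 / 19.229 = 1.148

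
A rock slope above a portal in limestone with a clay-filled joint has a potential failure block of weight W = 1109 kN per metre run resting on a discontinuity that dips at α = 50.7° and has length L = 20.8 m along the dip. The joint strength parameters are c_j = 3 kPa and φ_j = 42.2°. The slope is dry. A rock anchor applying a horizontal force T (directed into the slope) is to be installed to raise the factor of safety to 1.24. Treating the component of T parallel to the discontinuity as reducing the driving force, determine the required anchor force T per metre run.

T = 245 kN/m

Resolving forces along and normal to the sliding plane, with the horizontal anchor force T adding T·sinα to the effective normal force and T·cosα acting up the plane against the driving force:
FS = [c_jL + (W cosα + T sinα) tanφ_j] / [W sinα − T cosα]
Without the anchor: N' = 702.4 kN/m, driving T_d = 858.2 kN/m, resisting R = 3·20.8 + 702.4·tan42.2° = 699.3 kN/m, FS = 0.81.
Setting FS = 1.24 and solving for T:
1.24·(858.2 − T cos50.7°) = 699.3 + T sin50.7°·tan42.2°
T·(sin50.7°·tan42.2° + 1.24·cos50.7°) = 1.24·858.2 − 699.3
T·(0.7738·0.9067 + 1.24·0.6334) = 1064.2 − 699.3 = 364.8
T·1.4871 = 364.8
T = 245.3 kN/m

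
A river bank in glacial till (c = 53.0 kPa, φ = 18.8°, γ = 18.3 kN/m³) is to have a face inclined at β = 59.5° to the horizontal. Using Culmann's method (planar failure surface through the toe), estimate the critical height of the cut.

Culmann's analysis gives the critical failure plane at α_cr = (β + φ)/2 = (59.5 + 18.8)/2 = 39.1°, and the critical height
H_c = (4c/γ) · sinβ cosφ / [1 − cos(β − φ)]
    = (4·53.0/18.3) · sin59.5°·cos18.8° / [1 − cos(40.7°)]
    = 11.585 · 0.8616·0.9466 / [1 − 0.7581]
    = 11.585 · 0.8157 / 0.2419
    = 39.07 m

H_c = 39.07 m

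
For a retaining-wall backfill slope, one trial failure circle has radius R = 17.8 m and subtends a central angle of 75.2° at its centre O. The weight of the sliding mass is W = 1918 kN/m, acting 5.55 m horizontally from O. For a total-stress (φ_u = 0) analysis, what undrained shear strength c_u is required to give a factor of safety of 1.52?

FS = c_u·L_a·R / (W·d), so c_u = FS·W·d / (L_a·R).
Arc length L_a = R·θ = 17.8·(75.2°·π/180) = 17.8·1.3125 = 23.36 m
c_u = 1.52·1918·5.55 / (23.36·17.8) = 16180.2 / 415.85 = 38.91 kPa

c_u = 38.9 kPa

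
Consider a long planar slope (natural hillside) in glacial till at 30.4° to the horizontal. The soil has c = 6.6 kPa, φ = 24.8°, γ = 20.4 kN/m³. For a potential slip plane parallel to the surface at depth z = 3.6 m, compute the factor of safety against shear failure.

FS = 0.99

For an infinite slope with a slip plane parallel to the surface (no pore pressure): FS = [c + γz cos²β tanφ] / [γz sinβ cosβ].
γz = 20.4·3.6 = 73.44 kN/m²
Numerator = 6.6 + 73.44·cos²30.4°·tan24.8° = 6.6 + 73.44·0.7439·0.4621 = 31.845 kPa
Denominator = 73.44·sin30.4°·cos30.4° = 73.44·0.5060·0.8625 = 32.054 kPa
FS = 31.845 / 32.054 = 0.993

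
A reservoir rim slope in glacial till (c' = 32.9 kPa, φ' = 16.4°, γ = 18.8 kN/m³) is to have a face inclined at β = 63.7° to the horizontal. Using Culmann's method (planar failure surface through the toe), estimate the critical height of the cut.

H_c = 18.71 m

Culmann's analysis gives the critical failure plane at α_cr = (β + φ')/2 = (63.7 + 16.4)/2 = 40.0°, and the critical height
H_c = (4c'/γ) · sinβ cosφ' / [1 − cos(β − φ')]
    = (4·32.9/18.8) · sin63.7°·cos16.4° / [1 − cos(47.3°)]
    = 7.000 · 0.8965·0.9593 / [1 − 0.6782]
    = 7.000 · 0.8600 / 0.3218
    = 18.71 m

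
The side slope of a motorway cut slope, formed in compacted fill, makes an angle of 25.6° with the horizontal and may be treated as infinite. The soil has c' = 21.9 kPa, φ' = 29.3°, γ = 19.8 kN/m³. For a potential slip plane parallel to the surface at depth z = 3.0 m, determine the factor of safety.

For an infinite slope with a slip plane parallel to the surface (no pore pressure): FS = [c' + γz cos²β tanφ'] / [γz sinβ cosβ].
γz = 19.8·3.0 = 59.40 kN/m²
Numerator = 21.9 + 59.40·cos²25.6°·tan29.3° = 21.9 + 59.40·0.8133·0.5612 = 49.010 kPa
Denominator = 59.40·sin25.6°·cos25.6° = 59.40·0.4321·0.9018 = 23.146 kPa
FS = 49.010 / 23.146 = 2.117

FS = 2.12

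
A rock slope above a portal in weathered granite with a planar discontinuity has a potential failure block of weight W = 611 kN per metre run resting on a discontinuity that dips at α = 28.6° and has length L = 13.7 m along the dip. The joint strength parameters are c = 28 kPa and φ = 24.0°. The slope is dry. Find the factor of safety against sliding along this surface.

Resolving the block weight along and normal to the plane and applying the Mohr–Coulomb strength on the joint:
N' = W cosα = 611·cos28.6° = 536.4 kN/m
Driving force T = W sinα = 611·sin28.6° = 292.5 kN/m
Resisting force R = c·L + N'·tanφ = 28·13.7 + 536.4·tan24.0° = 383.6 + 238.8 = 622.4 kN/m
FS = R / T = 622.4 / 292.5 = 2.128

FS = 2.13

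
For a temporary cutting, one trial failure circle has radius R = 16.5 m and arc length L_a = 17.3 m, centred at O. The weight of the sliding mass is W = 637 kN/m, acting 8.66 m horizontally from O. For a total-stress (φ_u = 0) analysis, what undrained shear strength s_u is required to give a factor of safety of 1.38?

s_u = 26.7 kPa

FS = s_u·L_a·R / (W·d), so s_u = FS·W·d / (L_a·R).
s_u = 1.38·637·8.66 / (17.30·16.5) = 7612.7 / 285.45 = 26.67 kPa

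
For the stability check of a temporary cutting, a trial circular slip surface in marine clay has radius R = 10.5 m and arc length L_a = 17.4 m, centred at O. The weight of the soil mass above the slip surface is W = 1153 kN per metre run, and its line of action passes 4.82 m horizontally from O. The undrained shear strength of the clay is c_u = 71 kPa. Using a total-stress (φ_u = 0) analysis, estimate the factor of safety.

Taking moments about the centre O, the resisting moment is provided by the undrained shear strength acting along the arc:
M_R = c_u·L_a·R = 71·17.40·10.5 = 12971.7 kN·m/m
M_D = W·d = 1153·4.82 = 5557.5 kN·m/m
FS = M_R / M_D = 12971.7 / 5557.5 = 2.334

FS = 2.33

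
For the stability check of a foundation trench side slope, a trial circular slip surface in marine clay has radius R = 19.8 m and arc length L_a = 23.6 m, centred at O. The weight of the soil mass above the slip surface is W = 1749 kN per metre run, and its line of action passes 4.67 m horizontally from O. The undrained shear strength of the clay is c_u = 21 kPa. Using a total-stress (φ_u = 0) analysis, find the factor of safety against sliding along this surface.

Taking moments about the centre O, the resisting moment is provided by the undrained shear strength acting along the arc:
M_R = c_u·L_a·R = 21·23.60·19.8 = 9812.9 kN·m/m
M_D = W·d = 1749·4.67 = 8167.8 kN·m/m
FS = M_R / M_D = 9812.9 / 8167.8 = 1.201

FS = 1.20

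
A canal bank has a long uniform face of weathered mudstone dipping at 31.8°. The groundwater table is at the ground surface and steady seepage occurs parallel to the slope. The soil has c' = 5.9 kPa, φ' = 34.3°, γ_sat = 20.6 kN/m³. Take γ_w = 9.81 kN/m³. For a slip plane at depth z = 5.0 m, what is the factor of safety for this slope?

FS = 0.70

With seepage parallel to the slope and the water table at the surface, the effective normal stress on the slip plane uses the buoyant unit weight γ' = γ_sat − γ_w while the driving shear stress uses γ_sat:
FS = [c' + γ' z cos²β tanφ'] / [γ_sat z sinβ cosβ]
γ' = 20.6 − 9.81 = 10.79 kN/m³
Numerator = 5.9 + 10.79·5.0·cos²31.8°·tan34.3° = 5.9 + 10.79·5.0·0.7223·0.6822 = 32.483 kPa
Denominator = 20.6·5.0·sin31.8°·cos31.8° = 20.6·5.0·0.5270·0.8499 = 46.129 kPa
FS = 32.483 / 46.129 = 0.704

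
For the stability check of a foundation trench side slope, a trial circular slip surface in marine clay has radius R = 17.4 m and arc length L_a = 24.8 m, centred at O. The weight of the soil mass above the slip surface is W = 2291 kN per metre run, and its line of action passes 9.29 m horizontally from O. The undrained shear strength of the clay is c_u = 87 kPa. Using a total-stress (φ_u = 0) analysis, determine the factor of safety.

FS = 1.76

Taking moments about the centre O, the resisting moment is provided by the undrained shear strength acting along the arc:
M_R = c_u·L_a·R = 87·24.80·17.4 = 37542.2 kN·m/m
M_D = W·d = 2291·9.29 = 21283.4 kN·m/m
FS = M_R / M_D = 37542.2 / 21283.4 = 1.764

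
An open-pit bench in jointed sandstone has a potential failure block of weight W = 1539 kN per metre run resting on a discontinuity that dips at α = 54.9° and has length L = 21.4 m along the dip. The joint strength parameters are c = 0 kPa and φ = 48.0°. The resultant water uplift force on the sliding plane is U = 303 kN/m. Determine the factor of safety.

FS = 0.51

Resolving the block weight along and normal to the plane and applying the Mohr–Coulomb strength on the joint:
N' = W cosα − U = 1539·cos54.9° − 303 = 581.9 kN/m
Driving force T = W sinα = 1539·sin54.9° = 1259.1 kN/m
Resisting force R = c·L + N'·tanφ = 0·21.4 + 581.9·tan48.0° = 0.0 + 646.3 = 646.3 kN/m
FS = R / T = 646.3 / 1259.1 = 0.513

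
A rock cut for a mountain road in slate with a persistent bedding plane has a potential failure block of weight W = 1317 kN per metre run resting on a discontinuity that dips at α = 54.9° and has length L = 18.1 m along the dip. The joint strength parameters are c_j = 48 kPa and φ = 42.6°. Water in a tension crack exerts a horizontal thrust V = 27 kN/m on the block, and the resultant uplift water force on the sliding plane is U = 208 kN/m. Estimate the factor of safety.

FS = 1.24

Resolving the block weight along and normal to the plane and applying the Mohr–Coulomb strength on the joint:
N' = W cosα − U − V sinα = 1317·cos54.9° − 208 − 27·sin54.9° = 527.2 kN/m
Driving force T = W sinα + V cosα = 1317·sin54.9° + 27·cos54.9° = 1093.0 kN/m
Resisting force R = c_j·L + N'·tanφ = 48·18.1 + 527.2·tan42.6° = 868.8 + 484.8 = 1353.6 kN/m
FS = R / T = 1353.6 / 1093.0 = 1.238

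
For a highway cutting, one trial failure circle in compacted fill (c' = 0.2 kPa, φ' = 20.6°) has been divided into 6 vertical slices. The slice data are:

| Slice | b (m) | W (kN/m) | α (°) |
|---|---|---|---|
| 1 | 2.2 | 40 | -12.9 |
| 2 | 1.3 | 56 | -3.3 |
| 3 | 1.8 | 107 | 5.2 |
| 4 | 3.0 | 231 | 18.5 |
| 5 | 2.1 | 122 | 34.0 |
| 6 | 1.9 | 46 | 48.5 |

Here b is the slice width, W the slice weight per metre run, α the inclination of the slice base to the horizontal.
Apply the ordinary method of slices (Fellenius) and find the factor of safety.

FS = 1.21

Ordinary method of slices: FS = Σ[c'·Δl_i + (W_i cosα_i)·tanφ'] / Σ W_i sinα_i, with Δl_i = b_i / cosα_i.
Slice 1: Δl = 2.2/cos(-12.9°) = 2.257 m; N'_1 = 40·cos(-12.9°) = 39.0; c'Δl = 0.45; W sinα = -8.9
Slice 2: Δl = 1.3/cos(-3.3°) = 1.302 m; N'_2 = 56·cos(-3.3°) = 55.9; c'Δl = 0.26; W sinα = -3.2
Slice 3: Δl = 1.8/cos5.2° = 1.807 m; N'_3 = 107·cos5.2° = 106.6; c'Δl = 0.36; W sinα = 9.7
Slice 4: Δl = 3.0/cos18.5° = 3.163 m; N'_4 = 231·cos18.5° = 219.1; c'Δl = 0.63; W sinα = 73.3
Slice 5: Δl = 2.1/cos34.0° = 2.533 m; N'_5 = 122·cos34.0° = 101.1; c'Δl = 0.51; W sinα = 68.2
Slice 6: Δl = 1.9/cos48.5° = 2.867 m; N'_6 = 46·cos48.5° = 30.5; c'Δl = 0.57; W sinα = 34.5
Σc'Δl = 2.8 kN/m; ΣN' = 552.1 kN/m; ΣW sinα = 173.5 kN/m
Resisting = 2.8 + 552.1·tan20.6° = 2.8 + 207.5 = 210.3 kN/m
FS = 210.3 / 173.5 = 1.212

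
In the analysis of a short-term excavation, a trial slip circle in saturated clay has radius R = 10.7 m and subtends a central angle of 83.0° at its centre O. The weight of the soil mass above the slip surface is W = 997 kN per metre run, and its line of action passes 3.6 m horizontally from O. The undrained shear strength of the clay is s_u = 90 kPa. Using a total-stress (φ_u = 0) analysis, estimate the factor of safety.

FS = 4.16

Taking moments about the centre O, the resisting moment is provided by the undrained shear strength acting along the arc:
Arc length L_a = R·θ = 10.7·(83.0°·π/180) = 10.7·1.4486 = 15.50 m
M_R = s_u·L_a·R = 90·15.50·10.7 = 14926.8 kN·m/m
M_D = W·d = 997·3.6 = 3589.2 kN·m/m
FS = M_R / M_D = 14926.8 / 3589.2 = 4.159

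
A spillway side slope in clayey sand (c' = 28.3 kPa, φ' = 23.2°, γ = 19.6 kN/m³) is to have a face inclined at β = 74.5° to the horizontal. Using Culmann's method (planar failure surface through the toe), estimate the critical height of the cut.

Culmann's analysis gives the critical failure plane at α_cr = (β + φ')/2 = (74.5 + 23.2)/2 = 48.9°, and the critical height
H_c = (4c'/γ) · sinβ cosφ' / [1 − cos(β − φ')]
    = (4·28.3/19.6) · sin74.5°·cos23.2° / [1 − cos(51.3°)]
    = 5.776 · 0.9636·0.9191 / [1 − 0.6252]
    = 5.776 · 0.8857 / 0.3748
    = 13.65 m

H_c = 13.65 m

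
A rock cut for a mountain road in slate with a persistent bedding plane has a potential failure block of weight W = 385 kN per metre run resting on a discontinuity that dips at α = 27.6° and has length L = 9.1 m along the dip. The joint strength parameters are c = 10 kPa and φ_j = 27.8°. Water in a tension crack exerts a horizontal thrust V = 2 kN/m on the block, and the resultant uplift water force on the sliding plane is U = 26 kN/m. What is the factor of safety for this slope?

Resolving the block weight along and normal to the plane and applying the Mohr–Coulomb strength on the joint:
N' = W cosα − U − V sinα = 385·cos27.6° − 26 − 2·sin27.6° = 314.3 kN/m
Driving force T = W sinα + V cosα = 385·sin27.6° + 2·cos27.6° = 180.1 kN/m
Resisting force R = c·L + N'·tanφ_j = 10·9.1 + 314.3·tan27.8° = 91.0 + 165.7 = 256.7 kN/m
FS = R / T = 256.7 / 180.1 = 1.425

FS = 1.42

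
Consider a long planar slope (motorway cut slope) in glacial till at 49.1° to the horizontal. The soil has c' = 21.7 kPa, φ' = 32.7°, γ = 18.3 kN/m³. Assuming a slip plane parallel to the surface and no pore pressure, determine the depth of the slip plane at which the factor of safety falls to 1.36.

Setting FS = 1.36 in FS = [c' + γz cos²β tanφ'] / [γz sinβ cosβ] and solving for z:
z = c' / [γ cosβ (FS·sinβ − cosβ·tanφ')]
  = 21.7 / [18.3·cos49.1°·(1.36·sin49.1° − cos49.1°·tan32.7°)]
  = 21.7 / [18.3·0.6547·(1.36·0.7559 − 0.6547·0.6420)]
  = 21.7 / 7.2804 = 2.981 m

z = 2.98 m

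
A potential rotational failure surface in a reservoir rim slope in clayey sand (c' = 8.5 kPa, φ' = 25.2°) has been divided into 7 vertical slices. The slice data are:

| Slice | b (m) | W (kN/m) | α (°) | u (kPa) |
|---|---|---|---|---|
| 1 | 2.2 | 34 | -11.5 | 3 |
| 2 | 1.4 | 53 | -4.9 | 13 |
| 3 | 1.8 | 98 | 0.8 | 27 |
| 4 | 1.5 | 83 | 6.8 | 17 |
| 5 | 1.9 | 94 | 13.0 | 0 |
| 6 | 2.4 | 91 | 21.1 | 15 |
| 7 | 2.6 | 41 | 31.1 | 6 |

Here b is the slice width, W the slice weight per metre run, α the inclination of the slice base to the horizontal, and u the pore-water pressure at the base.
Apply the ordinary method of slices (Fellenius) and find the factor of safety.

FS = 3.67

Ordinary method of slices: FS = Σ[c'·Δl_i + (W_i cosα_i − u_i·Δl_i)·tanφ'] / Σ W_i sinα_i, with Δl_i = b_i / cosα_i.
Slice 1: Δl = 2.2/cos(-11.5°) = 2.245 m; N'_1 = 34·cos(-11.5°) − 3·2.245 = 26.6; c'Δl = 19.08; W sinα = -6.8
Slice 2: Δl = 1.4/cos(-4.9°) = 1.405 m; N'_2 = 53·cos(-4.9°) − 13·1.405 = 34.5; c'Δl = 11.94; W sinα = -4.5
Slice 3: Δl = 1.8/cos0.8° = 1.800 m; N'_3 = 98·cos0.8° − 27·1.800 = 49.4; c'Δl = 15.30; W sinα = 1.4
Slice 4: Δl = 1.5/cos6.8° = 1.511 m; N'_4 = 83·cos6.8° − 17·1.511 = 56.7; c'Δl = 12.84; W sinα = 9.8
Slice 5: Δl = 1.9/cos13.0° = 1.950 m; N'_5 = 94·cos13.0° − 0·1.950 = 91.6; c'Δl = 16.57; W sinα = 21.1
Slice 6: Δl = 2.4/cos21.1° = 2.572 m; N'_6 = 91·cos21.1° − 15·2.572 = 46.3; c'Δl = 21.87; W sinα = 32.8
Slice 7: Δl = 2.6/cos31.1° = 3.036 m; N'_7 = 41·cos31.1° − 6·3.036 = 16.9; c'Δl = 25.81; W sinα = 21.2
Σc'Δl = 123.4 kN/m; ΣN' = 322.0 kN/m; ΣW sinα = 75.0 kN/m
Resisting = 123.4 + 322.0·tan25.2° = 123.4 + 151.5 = 275.0 kN/m
FS = 275.0 / 75.0 = 3.667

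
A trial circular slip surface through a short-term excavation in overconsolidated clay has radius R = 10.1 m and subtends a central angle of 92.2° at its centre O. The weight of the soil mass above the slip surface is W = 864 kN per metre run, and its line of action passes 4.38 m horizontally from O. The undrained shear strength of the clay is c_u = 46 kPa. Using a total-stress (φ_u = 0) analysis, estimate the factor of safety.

FS = 2.00

Taking moments about the centre O, the resisting moment is provided by the undrained shear strength acting along the arc:
Arc length L_a = R·θ = 10.1·(92.2°·π/180) = 10.1·1.6092 = 16.25 m
M_R = c_u·L_a·R = 46·16.25·10.1 = 7551.1 kN·m/m
M_D = W·d = 864·4.38 = 3784.3 kN·m/m
FS = M_R / M_D = 7551.1 / 3784.3 = 1.995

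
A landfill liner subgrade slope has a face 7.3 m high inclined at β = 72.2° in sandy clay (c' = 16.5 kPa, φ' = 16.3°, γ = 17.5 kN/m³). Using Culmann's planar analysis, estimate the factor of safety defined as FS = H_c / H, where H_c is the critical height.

FS = 1.07

H_c = (4c'/γ) · sinβ cosφ' / [1 − cos(β − φ')]
    = (4·16.5/17.5) · sin72.2°·cos16.3° / [1 − cos55.9°]
    = 3.771 · 0.9139 / 0.4394 = 7.84 m
FS = H_c / H = 7.84 / 7.3 = 1.075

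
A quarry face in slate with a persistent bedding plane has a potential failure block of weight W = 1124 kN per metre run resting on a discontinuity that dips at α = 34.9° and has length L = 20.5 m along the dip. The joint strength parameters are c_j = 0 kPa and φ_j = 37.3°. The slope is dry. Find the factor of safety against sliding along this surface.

Resolving the block weight along and normal to the plane and applying the Mohr–Coulomb strength on the joint:
N' = W cosα = 1124·cos34.9° = 921.9 kN/m
Driving force T = W sinα = 1124·sin34.9° = 643.1 kN/m
Resisting force R = c_j·L + N'·tanφ_j = 0·20.5 + 921.9·tan37.3° = 0.0 + 702.3 = 702.3 kN/m
FS = R / T = 702.3 / 643.1 = 1.092

FS = 1.09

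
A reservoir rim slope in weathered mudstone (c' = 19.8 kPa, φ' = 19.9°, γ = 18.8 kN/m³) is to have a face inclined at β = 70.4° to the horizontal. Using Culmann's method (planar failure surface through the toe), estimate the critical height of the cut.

H_c = 10.25 m

Culmann's analysis gives the critical failure plane at α_cr = (β + φ')/2 = (70.4 + 19.9)/2 = 45.2°, and the critical height
H_c = (4c'/γ) · sinβ cosφ' / [1 − cos(β − φ')]
    = (4·19.8/18.8) · sin70.4°·cos19.9° / [1 − cos(50.5°)]
    = 4.213 · 0.9421·0.9403 / [1 − 0.6361]
    = 4.213 · 0.8858 / 0.3639
    = 10.25 m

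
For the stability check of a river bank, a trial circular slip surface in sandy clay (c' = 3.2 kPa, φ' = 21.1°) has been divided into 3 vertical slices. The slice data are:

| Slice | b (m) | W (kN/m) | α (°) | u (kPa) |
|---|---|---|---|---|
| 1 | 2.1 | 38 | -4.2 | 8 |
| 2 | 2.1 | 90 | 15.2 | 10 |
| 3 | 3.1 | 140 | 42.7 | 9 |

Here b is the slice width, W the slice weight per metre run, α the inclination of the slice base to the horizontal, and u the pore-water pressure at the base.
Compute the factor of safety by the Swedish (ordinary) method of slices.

Ordinary method of slices: FS = Σ[c'·Δl_i + (W_i cosα_i − u_i·Δl_i)·tanφ'] / Σ W_i sinα_i, with Δl_i = b_i / cosα_i.
Slice 1: Δl = 2.1/cos(-4.2°) = 2.106 m; N'_1 = 38·cos(-4.2°) − 8·2.106 = 21.1; c'Δl = 6.74; W sinα = -2.8
Slice 2: Δl = 2.1/cos15.2° = 2.176 m; N'_2 = 90·cos15.2° − 10·2.176 = 65.1; c'Δl = 6.96; W sinα = 23.6
Slice 3: Δl = 3.1/cos42.7° = 4.218 m; N'_3 = 140·cos42.7° − 9·4.218 = 64.9; c'Δl = 13.50; W sinα = 94.9
Σc'Δl = 27.2 kN/m; ΣN' = 151.1 kN/m; ΣW sinα = 115.8 kN/m
Resisting = 27.2 + 151.1·tan21.1° = 27.2 + 58.3 = 85.5 kN/m
FS = 85.5 / 115.8 = 0.739

FS = 0.74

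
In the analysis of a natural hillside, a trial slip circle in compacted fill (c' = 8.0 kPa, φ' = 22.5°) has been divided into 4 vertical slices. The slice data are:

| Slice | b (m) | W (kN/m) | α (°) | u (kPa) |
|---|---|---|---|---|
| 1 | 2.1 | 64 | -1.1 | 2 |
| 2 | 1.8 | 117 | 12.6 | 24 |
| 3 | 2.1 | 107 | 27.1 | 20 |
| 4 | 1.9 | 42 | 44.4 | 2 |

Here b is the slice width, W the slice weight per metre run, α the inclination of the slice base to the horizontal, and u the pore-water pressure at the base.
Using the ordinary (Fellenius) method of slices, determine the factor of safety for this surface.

Ordinary method of slices: FS = Σ[c'·Δl_i + (W_i cosα_i − u_i·Δl_i)·tanφ'] / Σ W_i sinα_i, with Δl_i = b_i / cosα_i.
Slice 1: Δl = 2.1/cos(-1.1°) = 2.100 m; N'_1 = 64·cos(-1.1°) − 2·2.100 = 59.8; c'Δl = 16.80; W sinα = -1.2
Slice 2: Δl = 1.8/cos12.6° = 1.844 m; N'_2 = 117·cos12.6° − 24·1.844 = 69.9; c'Δl = 14.76; W sinα = 25.5
Slice 3: Δl = 2.1/cos27.1° = 2.359 m; N'_3 = 107·cos27.1° − 20·2.359 = 48.1; c'Δl = 18.87; W sinα = 48.7
Slice 4: Δl = 1.9/cos44.4° = 2.659 m; N'_4 = 42·cos44.4° − 2·2.659 = 24.7; c'Δl = 21.27; W sinα = 29.4
Σc'Δl = 71.7 kN/m; ΣN' = 202.5 kN/m; ΣW sinα = 102.4 kN/m
Resisting = 71.7 + 202.5·tan22.5° = 71.7 + 83.9 = 155.6 kN/m
FS = 155.6 / 102.4 = 1.519

FS = 1.52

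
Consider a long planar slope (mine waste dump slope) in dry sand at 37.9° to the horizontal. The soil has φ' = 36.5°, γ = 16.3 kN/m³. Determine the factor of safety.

FS = 0.95

For a dry cohesionless infinite slope the factor of safety is FS = tanφ' / tanβ.
FS = tan36.5° / tan37.9° = 0.7400 / 0.7785 = 0.951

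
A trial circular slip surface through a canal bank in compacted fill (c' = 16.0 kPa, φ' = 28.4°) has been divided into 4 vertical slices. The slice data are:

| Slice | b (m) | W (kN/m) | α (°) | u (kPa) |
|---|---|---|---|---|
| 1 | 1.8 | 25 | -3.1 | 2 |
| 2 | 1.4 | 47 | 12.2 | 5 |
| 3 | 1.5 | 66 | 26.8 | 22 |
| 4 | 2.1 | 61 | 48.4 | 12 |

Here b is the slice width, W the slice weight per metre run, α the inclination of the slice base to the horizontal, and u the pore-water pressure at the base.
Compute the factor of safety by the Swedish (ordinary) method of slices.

FS = 2.08

Ordinary method of slices: FS = Σ[c'·Δl_i + (W_i cosα_i − u_i·Δl_i)·tanφ'] / Σ W_i sinα_i, with Δl_i = b_i / cosα_i.
Slice 1: Δl = 1.8/cos(-3.1°) = 1.803 m; N'_1 = 25·cos(-3.1°) − 2·1.803 = 21.4; c'Δl = 28.84; W sinα = -1.4
Slice 2: Δl = 1.4/cos12.2° = 1.432 m; N'_2 = 47·cos12.2° − 5·1.432 = 38.8; c'Δl = 22.92; W sinα = 9.9
Slice 3: Δl = 1.5/cos26.8° = 1.681 m; N'_3 = 66·cos26.8° − 22·1.681 = 21.9; c'Δl = 26.89; W sinα = 29.8
Slice 4: Δl = 2.1/cos48.4° = 3.163 m; N'_4 = 61·cos48.4° − 12·3.163 = 2.5; c'Δl = 50.61; W sinα = 45.6
Σc'Δl = 129.3 kN/m; ΣN' = 84.6 kN/m; ΣW sinα = 84.0 kN/m
Resisting = 129.3 + 84.6·tan28.4° = 129.3 + 45.8 = 175.0 kN/m
FS = 175.0 / 84.0 = 2.085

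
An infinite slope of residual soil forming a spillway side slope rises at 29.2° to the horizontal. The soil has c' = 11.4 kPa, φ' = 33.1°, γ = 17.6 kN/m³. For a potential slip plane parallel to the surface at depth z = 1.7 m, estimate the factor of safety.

FS = 2.06

For an infinite slope with a slip plane parallel to the surface (no pore pressure): FS = [c' + γz cos²β tanφ'] / [γz sinβ cosβ].
γz = 17.6·1.7 = 29.92 kN/m²
Numerator = 11.4 + 29.92·cos²29.2°·tan33.1° = 11.4 + 29.92·0.7620·0.6519 = 26.262 kPa
Denominator = 29.92·sin29.2°·cos29.2° = 29.92·0.4879·0.8729 = 12.742 kPa
FS = 26.262 / 12.742 = 2.061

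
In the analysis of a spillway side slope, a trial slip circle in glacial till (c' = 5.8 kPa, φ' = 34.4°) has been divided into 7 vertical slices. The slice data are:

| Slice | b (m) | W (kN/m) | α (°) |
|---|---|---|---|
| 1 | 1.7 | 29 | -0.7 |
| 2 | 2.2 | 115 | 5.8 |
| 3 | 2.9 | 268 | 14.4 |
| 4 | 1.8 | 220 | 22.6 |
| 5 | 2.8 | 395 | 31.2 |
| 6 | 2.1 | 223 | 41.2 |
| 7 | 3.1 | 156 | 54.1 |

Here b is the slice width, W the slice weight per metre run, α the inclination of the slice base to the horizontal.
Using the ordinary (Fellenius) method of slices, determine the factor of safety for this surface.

FS = 1.47

Ordinary method of slices: FS = Σ[c'·Δl_i + (W_i cosα_i)·tanφ'] / Σ W_i sinα_i, with Δl_i = b_i / cosα_i.
Slice 1: Δl = 1.7/cos(-0.7°) = 1.700 m; N'_1 = 29·cos(-0.7°) = 29.0; c'Δl = 9.86; W sinα = -0.4
Slice 2: Δl = 2.2/cos5.8° = 2.211 m; N'_2 = 115·cos5.8° = 114.4; c'Δl = 12.83; W sinα = 11.6
Slice 3: Δl = 2.9/cos14.4° = 2.994 m; N'_3 = 268·cos14.4° = 259.6; c'Δl = 17.37; W sinα = 66.6
Slice 4: Δl = 1.8/cos22.6° = 1.950 m; N'_4 = 220·cos22.6° = 203.1; c'Δl = 11.31; W sinα = 84.5
Slice 5: Δl = 2.8/cos31.2° = 3.273 m; N'_5 = 395·cos31.2° = 337.9; c'Δl = 18.99; W sinα = 204.6
Slice 6: Δl = 2.1/cos41.2° = 2.791 m; N'_6 = 223·cos41.2° = 167.8; c'Δl = 16.19; W sinα = 146.9
Slice 7: Δl = 3.1/cos54.1° = 5.287 m; N'_7 = 156·cos54.1° = 91.5; c'Δl = 30.66; W sinα = 126.4
Σc'Δl = 117.2 kN/m; ΣN' = 1203.2 kN/m; ΣW sinα = 640.3 kN/m
Resisting = 117.2 + 1203.2·tan34.4° = 117.2 + 823.9 = 941.1 kN/m
FS = 941.1 / 640.3 = 1.470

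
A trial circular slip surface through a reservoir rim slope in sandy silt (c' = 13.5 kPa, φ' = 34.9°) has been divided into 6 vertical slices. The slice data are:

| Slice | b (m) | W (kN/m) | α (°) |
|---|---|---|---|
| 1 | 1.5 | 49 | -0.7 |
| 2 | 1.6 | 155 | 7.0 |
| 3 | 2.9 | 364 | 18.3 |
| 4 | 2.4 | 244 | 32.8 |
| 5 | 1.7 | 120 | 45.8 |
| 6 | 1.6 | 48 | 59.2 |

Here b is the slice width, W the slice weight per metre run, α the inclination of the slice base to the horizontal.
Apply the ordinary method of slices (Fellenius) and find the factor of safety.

Ordinary method of slices: FS = Σ[c'·Δl_i + (W_i cosα_i)·tanφ'] / Σ W_i sinα_i, with Δl_i = b_i / cosα_i.
Slice 1: Δl = 1.5/cos(-0.7°) = 1.500 m; N'_1 = 49·cos(-0.7°) = 49.0; c'Δl = 20.25; W sinα = -0.6
Slice 2: Δl = 1.6/cos7.0° = 1.612 m; N'_2 = 155·cos7.0° = 153.8; c'Δl = 21.76; W sinα = 18.9
Slice 3: Δl = 2.9/cos18.3° = 3.054 m; N'_3 = 364·cos18.3° = 345.6; c'Δl = 41.24; W sinα = 114.3
Slice 4: Δl = 2.4/cos32.8° = 2.855 m; N'_4 = 244·cos32.8° = 205.1; c'Δl = 38.55; W sinα = 132.2
Slice 5: Δl = 1.7/cos45.8° = 2.438 m; N'_5 = 120·cos45.8° = 83.7; c'Δl = 32.92; W sinα = 86.0
Slice 6: Δl = 1.6/cos59.2° = 3.125 m; N'_6 = 48·cos59.2° = 24.6; c'Δl = 42.18; W sinα = 41.2
Σc'Δl = 196.9 kN/m; ΣN' = 861.8 kN/m; ΣW sinα = 392.0 kN/m
Resisting = 196.9 + 861.8·tan34.9° = 196.9 + 601.2 = 798.1 kN/m
FS = 798.1 / 392.0 = 2.036

FS = 2.04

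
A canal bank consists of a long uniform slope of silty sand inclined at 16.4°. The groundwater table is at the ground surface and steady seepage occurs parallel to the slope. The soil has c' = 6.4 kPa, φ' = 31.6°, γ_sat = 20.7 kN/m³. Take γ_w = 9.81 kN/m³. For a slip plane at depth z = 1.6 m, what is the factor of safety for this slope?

FS = 1.81

With seepage parallel to the slope and the water table at the surface, the effective normal stress on the slip plane uses the buoyant unit weight γ' = γ_sat − γ_w while the driving shear stress uses γ_sat:
FS = [c' + γ' z cos²β tanφ'] / [γ_sat z sinβ cosβ]
γ' = 20.7 − 9.81 = 10.89 kN/m³
Numerator = 6.4 + 10.89·1.6·cos²16.4°·tan31.6° = 6.4 + 10.89·1.6·0.9203·0.6152 = 16.265 kPa
Denominator = 20.7·1.6·sin16.4°·cos16.4° = 20.7·1.6·0.2823·0.9593 = 8.971 kPa
FS = 16.265 / 8.971 = 1.813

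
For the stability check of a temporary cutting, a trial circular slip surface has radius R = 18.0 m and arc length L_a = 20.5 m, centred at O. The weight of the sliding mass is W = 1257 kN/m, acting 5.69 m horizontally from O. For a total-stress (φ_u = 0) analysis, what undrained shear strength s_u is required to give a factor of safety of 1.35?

FS = s_u·L_a·R / (W·d), so s_u = FS·W·d / (L_a·R).
s_u = 1.35·1257·5.69 / (20.50·18.0) = 9655.6 / 369.00 = 26.17 kPa

s_u = 26.2 kPa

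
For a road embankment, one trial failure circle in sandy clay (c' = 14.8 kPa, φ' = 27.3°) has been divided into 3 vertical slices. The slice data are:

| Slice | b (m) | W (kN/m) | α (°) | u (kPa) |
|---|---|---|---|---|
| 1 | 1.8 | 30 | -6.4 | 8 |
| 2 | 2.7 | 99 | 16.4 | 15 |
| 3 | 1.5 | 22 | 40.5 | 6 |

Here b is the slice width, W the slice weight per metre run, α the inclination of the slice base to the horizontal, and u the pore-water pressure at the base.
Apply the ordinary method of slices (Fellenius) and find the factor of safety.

Ordinary method of slices: FS = Σ[c'·Δl_i + (W_i cosα_i − u_i·Δl_i)·tanφ'] / Σ W_i sinα_i, with Δl_i = b_i / cosα_i.
Slice 1: Δl = 1.8/cos(-6.4°) = 1.811 m; N'_1 = 30·cos(-6.4°) − 8·1.811 = 15.3; c'Δl = 26.81; W sinα = -3.3
Slice 2: Δl = 2.7/cos16.4° = 2.815 m; N'_2 = 99·cos16.4° − 15·2.815 = 52.8; c'Δl = 41.65; W sinα = 28.0
Slice 3: Δl = 1.5/cos40.5° = 1.973 m; N'_3 = 22·cos40.5° − 6·1.973 = 4.9; c'Δl = 29.19; W sinα = 14.3
Σc'Δl = 97.7 kN/m; ΣN' = 73.0 kN/m; ΣW sinα = 38.9 kN/m
Resisting = 97.7 + 73.0·tan27.3° = 97.7 + 37.7 = 135.3 kN/m
FS = 135.3 / 38.9 = 3.479

FS = 3.48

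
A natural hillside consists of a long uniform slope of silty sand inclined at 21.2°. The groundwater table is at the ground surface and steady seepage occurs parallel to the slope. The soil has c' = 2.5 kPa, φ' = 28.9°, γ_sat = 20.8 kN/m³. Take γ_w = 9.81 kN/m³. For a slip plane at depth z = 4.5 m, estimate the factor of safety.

With seepage parallel to the slope and the water table at the surface, the effective normal stress on the slip plane uses the buoyant unit weight γ' = γ_sat − γ_w while the driving shear stress uses γ_sat:
FS = [c' + γ' z cos²β tanφ'] / [γ_sat z sinβ cosβ]
γ' = 20.8 − 9.81 = 10.99 kN/m³
Numerator = 2.5 + 10.99·4.5·cos²21.2°·tan28.9° = 2.5 + 10.99·4.5·0.8692·0.5520 = 26.230 kPa
Denominator = 20.8·4.5·sin21.2°·cos21.2° = 20.8·4.5·0.3616·0.9323 = 31.557 kPa
FS = 26.230 / 31.557 = 0.831

FS = 0.83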